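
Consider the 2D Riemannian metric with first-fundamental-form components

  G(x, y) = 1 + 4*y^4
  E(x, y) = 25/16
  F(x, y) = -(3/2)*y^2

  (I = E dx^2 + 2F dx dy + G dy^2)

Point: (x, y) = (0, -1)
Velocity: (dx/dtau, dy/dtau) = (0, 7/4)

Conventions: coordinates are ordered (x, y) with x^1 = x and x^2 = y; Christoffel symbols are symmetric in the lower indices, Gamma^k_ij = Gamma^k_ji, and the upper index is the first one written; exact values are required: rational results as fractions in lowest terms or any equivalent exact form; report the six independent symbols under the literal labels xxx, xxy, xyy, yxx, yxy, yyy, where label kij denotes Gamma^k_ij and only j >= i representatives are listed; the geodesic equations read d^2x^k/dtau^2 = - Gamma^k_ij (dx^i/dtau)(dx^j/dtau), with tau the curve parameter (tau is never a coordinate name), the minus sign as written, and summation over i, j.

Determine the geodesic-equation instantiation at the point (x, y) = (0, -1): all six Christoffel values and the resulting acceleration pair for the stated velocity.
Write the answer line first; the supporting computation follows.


Answer: Gamma_xxx = 0, Gamma_xxy = 0, Gamma_xyy = 48/89, Gamma_yxx = 0, Gamma_yxy = 0, Gamma_yyy = -128/89; accelerations (d^2x/dtau^2, d^2y/dtau^2) = (-147/89, 392/89)

E = 25/16, F = -3/2, G = 5 at the point
E_x = 0, E_y = 0, F_x = 0, F_y = 3, G_x = 0, G_y = -16
EG - F^2 = 89/16;  g^inv = (16/89) * [[5, 3/2], [3/2, 25/16]]
first-kind symbols [ij,l] = (1/2)(d_i g_jl + d_j g_il - d_l g_ij): [xx,x] = E_x/2 = 0, [xx,y] = F_x - E_y/2 = 0, [xy,x] = E_y/2 = 0, [xy,y] = G_x/2 = 0, [yy,x] = F_y - G_x/2 = 3, [yy,y] = G_y/2 = -8
Gamma^x_ij = (G*[ij,x] - F*[ij,y])/(EG - F^2), Gamma^y_ij = (E*[ij,y] - F*[ij,x])/(EG - F^2)
Gamma_xxx = 0, Gamma_xxy = 0, Gamma_xyy = 48/89, Gamma_yxx = 0, Gamma_yxy = 0, Gamma_yyy = -128/89
d^2x/dtau^2 = -(Gamma_xxx*(0)^2 + 2*Gamma_xxy*(0)*(7/4) + Gamma_xyy*(7/4)^2) = -147/89
d^2y/dtau^2 = -(Gamma_yxx*(0)^2 + 2*Gamma_yxy*(0)*(7/4) + Gamma_yyy*(7/4)^2) = 392/89


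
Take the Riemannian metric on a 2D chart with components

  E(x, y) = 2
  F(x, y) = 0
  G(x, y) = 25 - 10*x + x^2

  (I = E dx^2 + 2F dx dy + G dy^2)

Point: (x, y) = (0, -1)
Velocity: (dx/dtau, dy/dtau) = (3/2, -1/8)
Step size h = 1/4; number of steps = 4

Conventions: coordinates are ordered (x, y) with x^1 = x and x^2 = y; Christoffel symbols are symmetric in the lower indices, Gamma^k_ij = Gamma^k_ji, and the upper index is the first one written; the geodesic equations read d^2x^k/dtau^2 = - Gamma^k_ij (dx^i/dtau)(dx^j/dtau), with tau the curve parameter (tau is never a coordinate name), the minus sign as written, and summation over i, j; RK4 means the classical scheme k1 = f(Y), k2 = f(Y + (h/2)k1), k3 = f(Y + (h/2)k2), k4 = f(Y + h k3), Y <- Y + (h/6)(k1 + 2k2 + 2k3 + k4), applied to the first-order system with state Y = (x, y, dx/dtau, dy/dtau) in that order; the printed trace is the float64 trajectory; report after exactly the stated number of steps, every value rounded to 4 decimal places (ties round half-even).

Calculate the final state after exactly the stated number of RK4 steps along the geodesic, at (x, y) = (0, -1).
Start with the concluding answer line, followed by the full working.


Answer: x = 1.4722, y = -1.1776, dx/dtau = 1.4328, dy/dtau = -0.2511

f(Y) = (dx/dtau, dy/dtau, -Gamma^x_ij Y'^i Y'^j, -Gamma^y_ij Y'^i Y'^j) with the Gammas evaluated at the stage position; h = 0.250000; intermediate values shown to 6 dp
step 0: x = 0.0000, y = -1.0000, dx/dtau = 1.5000, dy/dtau = -0.1250
step 1:
  k1: at (x, y) = (0.000000, -1.000000), (dx/dtau, dy/dtau) = (1.500000, -0.125000); Gamma_xxx = 0.000000, Gamma_xxy = 0.000000, Gamma_xyy = 2.500000, Gamma_yxx = 0.000000, Gamma_yxy = -0.200000, Gamma_yyy = 0.000000; k1 = (1.500000, -0.125000, -0.039062, -0.075000)
  k2: at (x, y) = (0.187500, -1.015625), (dx/dtau, dy/dtau) = (1.495117, -0.134375); Gamma_xxx = 0.000000, Gamma_xxy = 0.000000, Gamma_xyy = 2.406250, Gamma_yxx = 0.000000, Gamma_yxy = -0.207792, Gamma_yyy = 0.000000; k2 = (1.495117, -0.134375, -0.043449, -0.083494)
  k3: at (x, y) = (0.186890, -1.016797), (dx/dtau, dy/dtau) = (1.494569, -0.135437); Gamma_xxx = 0.000000, Gamma_xxy = 0.000000, Gamma_xyy = 2.406555, Gamma_yxx = 0.000000, Gamma_yxy = -0.207766, Gamma_yyy = 0.000000; k3 = (1.494569, -0.135437, -0.044144, -0.084112)
  k4: at (x, y) = (0.373642, -1.033859), (dx/dtau, dy/dtau) = (1.488964, -0.146028); Gamma_xxx = 0.000000, Gamma_xxy = 0.000000, Gamma_xyy = 2.313179, Gamma_yxx = 0.000000, Gamma_yxy = -0.216153, Gamma_yyy = 0.000000; k4 = (1.488964, -0.146028, -0.049327, -0.093996)
  Y <- Y + (h/6)(k1 + 2k2 + 2k3 + k4): x = 0.3737, y = -1.0338, dx/dtau = 1.4890, dy/dtau = -0.1460
step 2:
  k1: at (x, y) = (0.373681, -1.033777), (dx/dtau, dy/dtau) = (1.489018, -0.146009); Gamma_xxx = 0.000000, Gamma_xxy = 0.000000, Gamma_xyy = 2.313160, Gamma_yxx = 0.000000, Gamma_yxy = -0.216155, Gamma_yyy = 0.000000; k1 = (1.489018, -0.146009, -0.049313, -0.093988)
  k2: at (x, y) = (0.559808, -1.052028), (dx/dtau, dy/dtau) = (1.482854, -0.157757); Gamma_xxx = 0.000000, Gamma_xxy = 0.000000, Gamma_xyy = 2.220096, Gamma_yxx = 0.000000, Gamma_yxy = -0.225215, Gamma_yyy = 0.000000; k2 = (1.482854, -0.157757, -0.055252, -0.105370)
  k3: at (x, y) = (0.559037, -1.053497), (dx/dtau, dy/dtau) = (1.482111, -0.159180); Gamma_xxx = 0.000000, Gamma_xxy = 0.000000, Gamma_xyy = 2.220481, Gamma_yxx = 0.000000, Gamma_yxy = -0.225176, Gamma_yyy = 0.000000; k3 = (1.482111, -0.159180, -0.056263, -0.106248)
  k4: at (x, y) = (0.744208, -1.073572), (dx/dtau, dy/dtau) = (1.474952, -0.172571); Gamma_xxx = 0.000000, Gamma_xxy = 0.000000, Gamma_xyy = 2.127896, Gamma_yxx = 0.000000, Gamma_yxy = -0.234974, Gamma_yyy = 0.000000; k4 = (1.474952, -0.172571, -0.063370, -0.119617)
  Y <- Y + (h/6)(k1 + 2k2 + 2k3 + k4): x = 0.7443, y = -1.0735, dx/dtau = 1.4750, dy/dtau = -0.1725
step 3:
  k1: at (x, y) = (0.744260, -1.073463), (dx/dtau, dy/dtau) = (1.475030, -0.172544); Gamma_xxx = 0.000000, Gamma_xxy = 0.000000, Gamma_xyy = 2.127870, Gamma_yxx = 0.000000, Gamma_yxy = -0.234977, Gamma_yyy = 0.000000; k1 = (1.475030, -0.172544, -0.063349, -0.119606)
  k2: at (x, y) = (0.928639, -1.095031), (dx/dtau, dy/dtau) = (1.467111, -0.187494); Gamma_xxx = 0.000000, Gamma_xxy = 0.000000, Gamma_xyy = 2.035681, Gamma_yxx = 0.000000, Gamma_yxy = -0.245618, Gamma_yyy = 0.000000; k2 = (1.467111, -0.187494, -0.071563, -0.135127)
  k3: at (x, y) = (0.927649, -1.096899), (dx/dtau, dy/dtau) = (1.466084, -0.189435); Gamma_xxx = 0.000000, Gamma_xxy = 0.000000, Gamma_xyy = 2.036176, Gamma_yxx = 0.000000, Gamma_yxy = -0.245558, Gamma_yyy = 0.000000; k3 = (1.466084, -0.189435, -0.073069, -0.136396)
  k4: at (x, y) = (1.110781, -1.120821), (dx/dtau, dy/dtau) = (1.456762, -0.206643); Gamma_xxx = 0.000000, Gamma_xxy = 0.000000, Gamma_xyy = 1.944610, Gamma_yxx = 0.000000, Gamma_yxy = -0.257121, Gamma_yyy = 0.000000; k4 = (1.456762, -0.206643, -0.083037, -0.154802)
  Y <- Y + (h/6)(k1 + 2k2 + 2k3 + k4): x = 1.1109, y = -1.1207, dx/dtau = 1.4569, dy/dtau = -0.2066
step 4:
  k1: at (x, y) = (1.110851, -1.120673), (dx/dtau, dy/dtau) = (1.456878, -0.206604); Gamma_xxx = 0.000000, Gamma_xxy = 0.000000, Gamma_xyy = 1.944575, Gamma_yxx = 0.000000, Gamma_yxy = -0.257126, Gamma_yyy = 0.000000; k1 = (1.456878, -0.206604, -0.083005, -0.154788)
  k2: at (x, y) = (1.292960, -1.146498), (dx/dtau, dy/dtau) = (1.446502, -0.225953); Gamma_xxx = 0.000000, Gamma_xxy = 0.000000, Gamma_xyy = 1.853520, Gamma_yxx = 0.000000, Gamma_yxy = -0.269757, Gamma_yyy = 0.000000; k2 = (1.446502, -0.225953, -0.094631, -0.176335)
  k3: at (x, y) = (1.291664, -1.148917), (dx/dtau, dy/dtau) = (1.445049, -0.228646); Gamma_xxx = 0.000000, Gamma_xxy = 0.000000, Gamma_xyy = 1.854168, Gamma_yxx = 0.000000, Gamma_yxy = -0.269663, Gamma_yyy = 0.000000; k3 = (1.445049, -0.228646, -0.096934, -0.178196)
  k4: at (x, y) = (1.472113, -1.177834), (dx/dtau, dy/dtau) = (1.432644, -0.251153); Gamma_xxx = 0.000000, Gamma_xxy = 0.000000, Gamma_xyy = 1.763944, Gamma_yxx = 0.000000, Gamma_yxy = -0.283456, Gamma_yyy = 0.000000; k4 = (1.432644, -0.251153, -0.111266, -0.203982)
  Y <- Y + (h/6)(k1 + 2k2 + 2k3 + k4): x = 1.4722, y = -1.1776, dx/dtau = 1.4328, dy/dtau = -0.2511


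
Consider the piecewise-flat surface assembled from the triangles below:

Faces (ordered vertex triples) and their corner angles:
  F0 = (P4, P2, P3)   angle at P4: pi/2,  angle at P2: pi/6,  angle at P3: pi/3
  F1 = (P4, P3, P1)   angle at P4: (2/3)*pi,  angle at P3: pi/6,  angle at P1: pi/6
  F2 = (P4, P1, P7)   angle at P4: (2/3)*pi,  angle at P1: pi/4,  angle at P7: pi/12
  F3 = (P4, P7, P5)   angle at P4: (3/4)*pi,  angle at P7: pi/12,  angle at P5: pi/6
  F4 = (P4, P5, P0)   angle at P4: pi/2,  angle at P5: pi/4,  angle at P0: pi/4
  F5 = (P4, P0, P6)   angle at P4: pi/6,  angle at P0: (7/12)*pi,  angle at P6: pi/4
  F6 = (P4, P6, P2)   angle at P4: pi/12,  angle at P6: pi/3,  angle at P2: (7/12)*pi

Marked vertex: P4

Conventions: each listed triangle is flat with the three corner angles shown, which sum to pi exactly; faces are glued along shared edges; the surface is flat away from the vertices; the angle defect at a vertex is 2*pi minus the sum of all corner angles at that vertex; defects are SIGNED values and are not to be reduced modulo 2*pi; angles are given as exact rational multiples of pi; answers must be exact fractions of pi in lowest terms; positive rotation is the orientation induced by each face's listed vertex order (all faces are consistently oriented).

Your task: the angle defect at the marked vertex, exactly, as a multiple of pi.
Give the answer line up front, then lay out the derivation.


Answer: defect(P4) = (-4/3)*pi

Sum of corner angles at P4: (10/3)*pi
defect = 2*pi - (10/3)*pi


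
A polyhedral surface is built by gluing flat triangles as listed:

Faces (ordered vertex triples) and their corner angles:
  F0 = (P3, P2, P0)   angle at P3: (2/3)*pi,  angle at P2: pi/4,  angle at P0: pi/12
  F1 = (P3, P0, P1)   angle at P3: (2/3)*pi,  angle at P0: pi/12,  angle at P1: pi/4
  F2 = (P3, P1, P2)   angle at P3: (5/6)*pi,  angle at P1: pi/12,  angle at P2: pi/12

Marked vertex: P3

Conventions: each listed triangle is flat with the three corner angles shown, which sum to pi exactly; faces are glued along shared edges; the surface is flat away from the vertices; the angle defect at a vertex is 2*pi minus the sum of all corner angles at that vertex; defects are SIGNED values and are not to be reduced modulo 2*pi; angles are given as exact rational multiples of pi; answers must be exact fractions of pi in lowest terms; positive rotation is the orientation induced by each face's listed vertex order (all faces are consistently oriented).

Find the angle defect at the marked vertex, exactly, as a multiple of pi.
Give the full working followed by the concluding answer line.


Sum of corner angles at P3: (13/6)*pi
defect = 2*pi - (13/6)*pi

Answer: defect(P3) = -pi/6


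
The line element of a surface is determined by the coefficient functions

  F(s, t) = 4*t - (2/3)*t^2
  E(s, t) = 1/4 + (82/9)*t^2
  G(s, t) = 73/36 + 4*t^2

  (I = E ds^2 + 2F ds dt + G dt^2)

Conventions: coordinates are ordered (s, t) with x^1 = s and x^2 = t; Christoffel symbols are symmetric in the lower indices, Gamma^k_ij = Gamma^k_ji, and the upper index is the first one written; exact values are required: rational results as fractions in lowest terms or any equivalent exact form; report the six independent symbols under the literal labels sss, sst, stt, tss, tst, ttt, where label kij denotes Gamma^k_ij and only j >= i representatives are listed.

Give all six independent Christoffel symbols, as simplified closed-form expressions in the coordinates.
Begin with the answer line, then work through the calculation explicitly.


Answer: Gamma_sss = (-7872*t^3 + 47232*t^2)/(46656*t^4 + 6912*t^3 + 4504*t^2 + 657), Gamma_sst = (47232*t^3 + 23944*t)/(46656*t^4 + 6912*t^3 + 4504*t^2 + 657), Gamma_stt = (-3456*t^3 - 3504*t + 10512)/(46656*t^4 + 6912*t^3 + 4504*t^2 + 657), Gamma_tss = (-107584*t^3 - 2952*t)/(46656*t^4 + 6912*t^3 + 4504*t^2 + 657), Gamma_tst = (7872*t^3 - 47232*t^2)/(46656*t^4 + 6912*t^3 + 4504*t^2 + 657), Gamma_ttt = (46080*t^3 + 10368*t^2 - 19440*t)/(46656*t^4 + 6912*t^3 + 4504*t^2 + 657)

E = 1/4 + (82/9)*t^2; F = 4*t - (2/3)*t^2; G = 73/36 + 4*t^2
Gamma^k_ij = (1/2) g^{kl} (d_i g_jl + d_j g_il - d_l g_ij), with g^inv = (1/(EG-F^2)) [[G, -F], [-F, E]]
first partials: E_s = 0, E_t = (164/9)*t, F_s = 0, F_t = 4 - (4/3)*t, G_s = 0, G_t = 8*t
D = EG - F^2 = 73/144 + (563/162)*t^2 + (16/3)*t^3 + 36*t^4
expanded: Gamma^s_ss = (G E_s - 2F F_s + F E_t)/(2D), Gamma^s_st = (G E_t - F G_s)/(2D), Gamma^s_tt = (2G F_t - G G_s - F G_t)/(2D), Gamma^t_ss = (2E F_s - E E_t - F E_s)/(2D), Gamma^t_st = (E G_s - F E_t)/(2D), Gamma^t_tt = (E G_t - 2F F_t + F G_s)/(2D); substitute and cancel common factors


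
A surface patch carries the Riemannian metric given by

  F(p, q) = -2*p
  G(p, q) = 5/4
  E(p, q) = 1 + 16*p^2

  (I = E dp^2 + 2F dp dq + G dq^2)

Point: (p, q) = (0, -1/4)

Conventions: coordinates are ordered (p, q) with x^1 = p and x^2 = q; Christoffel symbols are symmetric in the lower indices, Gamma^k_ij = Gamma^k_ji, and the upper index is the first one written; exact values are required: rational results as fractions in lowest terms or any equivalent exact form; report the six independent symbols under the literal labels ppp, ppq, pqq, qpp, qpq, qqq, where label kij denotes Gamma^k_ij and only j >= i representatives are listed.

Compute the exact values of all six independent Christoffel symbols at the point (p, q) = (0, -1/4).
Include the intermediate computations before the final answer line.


E = 1, F = 0, G = 5/4 at the point
E_p = 0, E_q = 0, F_p = -2, F_q = 0, G_p = 0, G_q = 0
EG - F^2 = 5/4;  g^inv = (4/5) * [[5/4, 0], [0, 1]]
first-kind symbols [ij,l] = (1/2)(d_i g_jl + d_j g_il - d_l g_ij): [pp,p] = E_p/2 = 0, [pp,q] = F_p - E_q/2 = -2, [pq,p] = E_q/2 = 0, [pq,q] = G_p/2 = 0, [qq,p] = F_q - G_p/2 = 0, [qq,q] = G_q/2 = 0
Gamma^p_ij = (G*[ij,p] - F*[ij,q])/(EG - F^2), Gamma^q_ij = (E*[ij,q] - F*[ij,p])/(EG - F^2)

Answer: Gamma_ppp = 0, Gamma_ppq = 0, Gamma_pqq = 0, Gamma_qpp = -8/5, Gamma_qpq = 0, Gamma_qqq = 0


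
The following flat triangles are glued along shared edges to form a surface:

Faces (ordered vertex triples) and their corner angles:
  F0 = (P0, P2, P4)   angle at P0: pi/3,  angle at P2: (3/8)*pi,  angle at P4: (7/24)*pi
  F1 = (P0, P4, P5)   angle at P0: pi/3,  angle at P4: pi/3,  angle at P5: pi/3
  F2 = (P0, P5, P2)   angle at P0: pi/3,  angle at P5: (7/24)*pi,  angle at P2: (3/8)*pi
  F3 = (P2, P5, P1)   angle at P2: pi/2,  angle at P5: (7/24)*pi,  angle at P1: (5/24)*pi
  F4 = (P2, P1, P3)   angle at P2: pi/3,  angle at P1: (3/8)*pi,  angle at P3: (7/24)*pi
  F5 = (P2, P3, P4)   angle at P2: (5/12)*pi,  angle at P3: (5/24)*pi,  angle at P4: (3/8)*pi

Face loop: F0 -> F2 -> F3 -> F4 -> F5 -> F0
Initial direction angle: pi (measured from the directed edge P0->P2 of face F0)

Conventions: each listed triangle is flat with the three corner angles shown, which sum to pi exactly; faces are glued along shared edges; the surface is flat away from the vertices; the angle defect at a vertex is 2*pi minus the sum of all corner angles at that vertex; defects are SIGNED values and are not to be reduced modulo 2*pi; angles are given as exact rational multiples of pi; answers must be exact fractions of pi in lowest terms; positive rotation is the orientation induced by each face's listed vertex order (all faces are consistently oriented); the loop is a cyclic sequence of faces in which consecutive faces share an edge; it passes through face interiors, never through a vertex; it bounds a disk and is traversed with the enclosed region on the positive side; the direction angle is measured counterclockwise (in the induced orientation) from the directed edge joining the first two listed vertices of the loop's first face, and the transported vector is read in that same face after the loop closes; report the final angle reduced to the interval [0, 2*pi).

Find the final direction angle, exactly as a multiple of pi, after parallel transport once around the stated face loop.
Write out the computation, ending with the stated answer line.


enclosed vertex P2: corner angles sum to 2*pi, defect = 2*pi - 2*pi = 0
the rotation equals the total enclosed defect, so the final angle is initial + defects (mod 2*pi)
final angle = pi + 0 = pi (mod 2*pi)

Answer: final direction angle = pi


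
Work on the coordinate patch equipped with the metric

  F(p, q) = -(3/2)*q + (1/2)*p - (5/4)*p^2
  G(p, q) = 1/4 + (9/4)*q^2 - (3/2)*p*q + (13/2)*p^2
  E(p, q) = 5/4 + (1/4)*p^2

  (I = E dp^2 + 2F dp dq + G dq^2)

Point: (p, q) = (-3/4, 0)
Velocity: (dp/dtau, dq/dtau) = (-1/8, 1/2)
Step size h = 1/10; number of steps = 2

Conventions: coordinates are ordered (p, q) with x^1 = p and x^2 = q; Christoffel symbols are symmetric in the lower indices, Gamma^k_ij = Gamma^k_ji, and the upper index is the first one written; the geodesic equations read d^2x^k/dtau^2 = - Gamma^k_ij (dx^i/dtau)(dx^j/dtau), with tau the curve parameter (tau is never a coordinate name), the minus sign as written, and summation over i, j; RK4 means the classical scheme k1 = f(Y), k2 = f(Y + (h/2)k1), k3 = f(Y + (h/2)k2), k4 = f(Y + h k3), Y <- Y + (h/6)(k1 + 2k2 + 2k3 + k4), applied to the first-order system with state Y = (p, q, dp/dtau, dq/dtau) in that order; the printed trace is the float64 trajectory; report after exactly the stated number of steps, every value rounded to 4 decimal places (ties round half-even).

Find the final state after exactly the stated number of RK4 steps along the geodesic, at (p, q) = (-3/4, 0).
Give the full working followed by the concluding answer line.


f(Y) = (dp/dtau, dq/dtau, -Gamma^p_ij Y'^i Y'^j, -Gamma^q_ij Y'^i Y'^j) with the Gammas evaluated at the stage position; h = 0.100000; intermediate values shown to 6 dp
step 0: p = -0.7500, q = 0.0000, dp/dtau = -0.1250, dq/dtau = 0.5000
step 1:
  k1: at (p, q) = (-0.750000, 0.000000), (dp/dtau, dq/dtau) = (-0.125000, 0.500000); Gamma_ppp = 0.428155, Gamma_ppq = -1.230945, Gamma_pqq = 3.229687, Gamma_qpp = 0.726171, Gamma_qpq = -1.587741, Gamma_qqq = 1.035394; k1 = (-0.125000, 0.500000, -0.967980, -0.468662)
  k2: at (p, q) = (-0.756250, 0.025000), (dp/dtau, dq/dtau) = (-0.173399, 0.476567); Gamma_ppp = 0.453833, Gamma_ppq = -1.300340, Gamma_pqq = 3.364306, Gamma_qpp = 0.726430, Gamma_qpq = -1.602227, Gamma_qqq = 1.107484; k2 = (-0.173399, 0.476567, -0.992643, -0.538173)
  k3: at (p, q) = (-0.758670, 0.023828), (dp/dtau, dq/dtau) = (-0.174632, 0.473091); Gamma_ppp = 0.453395, Gamma_ppq = -1.301075, Gamma_pqq = 3.376242, Gamma_qpp = 0.724208, Gamma_qpq = -1.598483, Gamma_qqq = 1.107839; k3 = (-0.174632, 0.473091, -0.984464, -0.534161)
  k4: at (p, q) = (-0.767463, 0.047309), (dp/dtau, dq/dtau) = (-0.223446, 0.446584); Gamma_ppp = 0.478186, Gamma_ppq = -1.371227, Gamma_pqq = 3.528055, Gamma_qpp = 0.722125, Gamma_qpq = -1.608761, Gamma_qqq = 1.180224; k4 = (-0.223446, 0.446584, -1.001163, -0.592504)
  Y <- Y + (h/6)(k1 + 2k2 + 2k3 + k4): p = -0.7674, q = 0.0474, dp/dtau = -0.2237, dq/dtau = 0.4466
step 2:
  k1: at (p, q) = (-0.767408, 0.047432), (dp/dtau, dq/dtau) = (-0.223723, 0.446569); Gamma_ppp = 0.478289, Gamma_ppq = -1.371448, Gamma_pqq = 3.528169, Gamma_qpp = 0.722194, Gamma_qpq = -1.608927, Gamma_qqq = 1.180467; k1 = (-0.223723, 0.446569, -1.001578, -0.593049)
  k2: at (p, q) = (-0.778595, 0.069760), (dp/dtau, dq/dtau) = (-0.273802, 0.416917); Gamma_ppp = 0.502419, Gamma_ppq = -1.442847, Gamma_pqq = 3.697620, Gamma_qpp = 0.718076, Gamma_qpq = -1.615584, Gamma_qqq = 1.253674; k2 = (-0.273802, 0.416917, -1.009794, -0.640591)
  k3: at (p, q) = (-0.781099, 0.068278), (dp/dtau, dq/dtau) = (-0.274212, 0.414540); Gamma_ppp = 0.501627, Gamma_ppq = -1.442777, Gamma_pqq = 3.708883, Gamma_qpp = 0.715845, Gamma_qpq = -1.611597, Gamma_qqq = 1.253150; k3 = (-0.274212, 0.414540, -1.003072, -0.635558)
  k4: at (p, q) = (-0.794830, 0.088886), (dp/dtau, dq/dtau) = (-0.324030, 0.383014); Gamma_ppp = 0.524466, Gamma_ppq = -1.513929, Gamma_pqq = 3.894610, Gamma_qpp = 0.709708, Gamma_qpq = -1.614254, Gamma_qqq = 1.325557; k4 = (-0.324030, 0.383014, -1.002184, -0.669658)
  Y <- Y + (h/6)(k1 + 2k2 + 2k3 + k4): p = -0.7948, q = 0.0890, dp/dtau = -0.3242, dq/dtau = 0.3830

Answer: p = -0.7948, q = 0.0890, dp/dtau = -0.3242, dq/dtau = 0.3830


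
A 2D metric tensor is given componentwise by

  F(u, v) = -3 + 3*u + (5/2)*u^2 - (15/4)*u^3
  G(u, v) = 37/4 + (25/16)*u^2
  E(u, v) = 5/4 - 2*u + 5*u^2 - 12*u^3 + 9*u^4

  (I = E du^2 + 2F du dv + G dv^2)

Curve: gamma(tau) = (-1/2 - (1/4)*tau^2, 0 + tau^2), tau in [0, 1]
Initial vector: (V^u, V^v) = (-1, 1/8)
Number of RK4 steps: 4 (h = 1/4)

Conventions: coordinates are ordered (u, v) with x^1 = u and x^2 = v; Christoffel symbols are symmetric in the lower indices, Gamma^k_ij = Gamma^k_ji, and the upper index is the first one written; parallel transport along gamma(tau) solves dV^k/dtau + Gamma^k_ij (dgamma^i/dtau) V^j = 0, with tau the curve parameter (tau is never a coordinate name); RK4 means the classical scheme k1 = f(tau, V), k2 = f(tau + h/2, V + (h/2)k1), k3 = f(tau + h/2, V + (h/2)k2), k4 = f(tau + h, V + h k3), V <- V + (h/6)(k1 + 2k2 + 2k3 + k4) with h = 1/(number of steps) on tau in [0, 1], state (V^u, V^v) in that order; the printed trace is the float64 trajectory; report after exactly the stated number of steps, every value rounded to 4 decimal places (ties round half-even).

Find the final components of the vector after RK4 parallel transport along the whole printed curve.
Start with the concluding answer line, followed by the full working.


Answer: V^u = -0.6248, V^v = 0.2456

gamma'(tau) = (-(1/2)*tau, 2*tau); f(tau, V)^k = -Gamma^k_ij(gamma(tau)) gamma'^i(tau) V^j; h = 1/4; intermediate values shown to 6 dp
curve data and Christoffel symbols at the stage parameters:
  tau = 0.000000: gamma = (-0.500000, 0.000000), gamma' = (0.000000, 0.000000); Gamma_uuu = -2.538901, Gamma_uuv = -0.063325, Gamma_uvv = 0.179227, Gamma_vuu = -1.136921, Gamma_vuv = -0.103411, Gamma_vvv = 0.063325
  tau = 0.125000: gamma = (-0.503906, 0.015625), gamma' = (-0.062500, 0.250000); Gamma_uuu = -2.525386, Gamma_uuv = -0.062351, Gamma_uvv = 0.177059, Gamma_vuu = -1.135628, Gamma_vuv = -0.103575, Gamma_vvv = 0.062351
  tau = 0.250000: gamma = (-0.515625, 0.062500), gamma' = (-0.125000, 0.500000); Gamma_uuu = -2.485434, Gamma_uuv = -0.059504, Gamma_uvv = 0.170759, Gamma_vuu = -1.131911, Gamma_vuv = -0.104091, Gamma_vvv = 0.059504
  tau = 0.375000: gamma = (-0.535156, 0.140625), gamma' = (-0.187500, 0.750000); Gamma_uuu = -2.420827, Gamma_uuv = -0.055001, Gamma_uvv = 0.160909, Gamma_vuu = -1.126284, Gamma_vuv = -0.105027, Gamma_vvv = 0.055001
  tau = 0.500000: gamma = (-0.562500, 0.250000), gamma' = (-0.250000, 1.000000); Gamma_uuu = -2.334475, Gamma_uuv = -0.049166, Gamma_uvv = 0.148370, Gamma_vuu = -1.119644, Gamma_vuv = -0.106489, Gamma_vvv = 0.049166
  tau = 0.625000: gamma = (-0.597656, 0.390625), gamma' = (-0.312500, 1.250000); Gamma_uuu = -2.230228, Gamma_uuv = -0.042388, Gamma_uvv = 0.134136, Gamma_vuu = -1.113278, Gamma_vuv = -0.108606, Gamma_vvv = 0.042388
  tau = 0.750000: gamma = (-0.640625, 0.562500), gamma' = (-0.375000, 1.500000); Gamma_uuu = -2.112513, Gamma_uuv = -0.035066, Gamma_uvv = 0.119193, Gamma_vuu = -1.108802, Gamma_vuv = -0.111514, Gamma_vvv = 0.035066
  tau = 0.875000: gamma = (-0.691406, 0.765625), gamma' = (-0.437500, 1.750000); Gamma_uuu = -1.985880, Gamma_uuv = -0.027564, Gamma_uvv = 0.104389, Gamma_vuu = -1.108044, Gamma_vuv = -0.115343, Gamma_vvv = 0.027564
  tau = 1.000000: gamma = (-0.750000, 1.000000), gamma' = (-0.500000, 2.000000); Gamma_uuu = -1.854560, Gamma_uuv = -0.020179, Gamma_uvv = 0.090369, Gamma_vuu = -1.112916, Gamma_vuv = -0.120202, Gamma_vvv = 0.020179
step 0: V^u = -1.0000, V^v = 0.1250
step 1: k1 = (0.000000, 0.000000), k2 = (0.136229, 0.042325), k3 = (0.133552, 0.041441), k4 = (0.258984, 0.080669); V <- V + (h/6)(k1 + 2k2 + 2k3 + k4): V^u = -0.9667, V^v = 0.1353
step 2: k1 = (0.259018, 0.080680), k2 = (0.366513, 0.114853), k3 = (0.360409, 0.112813), k4 = (0.442239, 0.139631); V <- V + (h/6)(k1 + 2k2 + 2k3 + k4): V^u = -0.8769, V^v = 0.1635
step 3: k1 = (0.442411, 0.139688), k2 = (0.496360, 0.158573), k3 = (0.491590, 0.156937), k4 = (0.518767, 0.168259); V <- V + (h/6)(k1 + 2k2 + 2k3 + k4): V^u = -0.7546, V^v = 0.2026
step 4: k1 = (0.519173, 0.168398), k2 = (0.522366, 0.173041), k3 = (0.521925, 0.172871), k4 = (0.506591, 0.172544); V <- V + (h/6)(k1 + 2k2 + 2k3 + k4): V^u = -0.6248, V^v = 0.2456


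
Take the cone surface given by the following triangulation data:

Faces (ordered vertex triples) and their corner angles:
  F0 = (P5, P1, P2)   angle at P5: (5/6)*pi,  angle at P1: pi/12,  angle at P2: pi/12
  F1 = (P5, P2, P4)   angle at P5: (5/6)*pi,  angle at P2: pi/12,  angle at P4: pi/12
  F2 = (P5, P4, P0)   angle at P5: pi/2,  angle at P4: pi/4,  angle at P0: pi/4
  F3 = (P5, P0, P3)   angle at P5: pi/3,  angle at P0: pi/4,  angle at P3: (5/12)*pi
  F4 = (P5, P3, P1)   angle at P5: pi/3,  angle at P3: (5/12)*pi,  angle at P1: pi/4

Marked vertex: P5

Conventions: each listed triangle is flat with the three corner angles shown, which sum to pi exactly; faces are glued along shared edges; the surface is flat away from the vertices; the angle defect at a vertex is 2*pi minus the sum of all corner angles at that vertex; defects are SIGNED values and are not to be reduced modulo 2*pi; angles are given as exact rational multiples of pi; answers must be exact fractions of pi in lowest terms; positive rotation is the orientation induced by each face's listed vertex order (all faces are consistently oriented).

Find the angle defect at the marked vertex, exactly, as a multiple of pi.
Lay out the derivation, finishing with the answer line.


Sum of corner angles at P5: (17/6)*pi
defect = 2*pi - (17/6)*pi

Answer: defect(P5) = (-5/6)*pi


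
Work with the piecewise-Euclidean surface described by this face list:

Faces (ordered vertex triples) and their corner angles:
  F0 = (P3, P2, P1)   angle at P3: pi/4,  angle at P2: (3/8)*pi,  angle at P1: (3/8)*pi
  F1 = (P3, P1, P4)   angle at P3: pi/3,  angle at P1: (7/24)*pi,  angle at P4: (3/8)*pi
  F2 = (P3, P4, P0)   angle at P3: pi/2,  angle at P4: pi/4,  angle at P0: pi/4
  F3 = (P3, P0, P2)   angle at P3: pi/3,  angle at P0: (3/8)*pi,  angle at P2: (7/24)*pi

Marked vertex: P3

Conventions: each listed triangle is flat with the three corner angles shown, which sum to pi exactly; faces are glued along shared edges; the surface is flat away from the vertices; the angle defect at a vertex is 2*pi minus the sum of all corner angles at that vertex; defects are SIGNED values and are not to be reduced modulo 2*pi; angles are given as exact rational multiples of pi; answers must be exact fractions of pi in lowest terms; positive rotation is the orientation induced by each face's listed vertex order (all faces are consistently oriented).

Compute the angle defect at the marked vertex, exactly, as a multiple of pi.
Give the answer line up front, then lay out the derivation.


Answer: defect(P3) = (7/12)*pi

Sum of corner angles at P3: (17/12)*pi
defect = 2*pi - (17/12)*pi


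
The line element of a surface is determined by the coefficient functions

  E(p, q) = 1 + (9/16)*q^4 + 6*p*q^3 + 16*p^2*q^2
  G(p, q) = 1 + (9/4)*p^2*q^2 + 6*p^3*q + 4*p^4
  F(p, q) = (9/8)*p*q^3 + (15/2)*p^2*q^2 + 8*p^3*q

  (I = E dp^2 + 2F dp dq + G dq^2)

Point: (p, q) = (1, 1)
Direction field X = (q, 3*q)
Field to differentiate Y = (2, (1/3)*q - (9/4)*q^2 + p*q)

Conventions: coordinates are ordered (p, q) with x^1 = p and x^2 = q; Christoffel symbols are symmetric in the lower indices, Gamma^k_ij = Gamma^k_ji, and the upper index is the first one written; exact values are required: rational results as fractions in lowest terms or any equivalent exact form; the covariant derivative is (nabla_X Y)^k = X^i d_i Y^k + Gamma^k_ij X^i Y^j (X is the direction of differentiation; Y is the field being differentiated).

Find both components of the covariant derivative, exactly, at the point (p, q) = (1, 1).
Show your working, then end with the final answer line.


E = 377/16, F = 133/8, G = 53/4 at the point
E_p = 38, E_q = 209/4, F_p = 321/8, F_q = 211/8, G_p = 77/2, G_q = 21/2
EG - F^2 = 573/16;  g^inv = (16/573) * [[53/4, -133/8], [-133/8, 377/16]]
first-kind symbols [ij,l] = (1/2)(d_i g_jl + d_j g_il - d_l g_ij): [pp,p] = E_p/2 = 19, [pp,q] = F_p - E_q/2 = 14, [pq,p] = E_q/2 = 209/8, [pq,q] = G_p/2 = 77/4, [qq,p] = F_q - G_p/2 = 57/8, [qq,q] = G_q/2 = 21/4
Gamma^p_ij = (G*[ij,p] - F*[ij,q])/(EG - F^2), Gamma^q_ij = (E*[ij,q] - F*[ij,p])/(EG - F^2)
Gamma_ppp = 304/573, Gamma_ppq = 418/573, Gamma_pqq = 38/191, Gamma_qpp = 224/573, Gamma_qpq = 308/573, Gamma_qqq = 28/191
X = (1, 3), Y = (2, -11/12) at the point

Answer: (nabla_X Y)^p = 38/9, (nabla_X Y)^q = -97/18


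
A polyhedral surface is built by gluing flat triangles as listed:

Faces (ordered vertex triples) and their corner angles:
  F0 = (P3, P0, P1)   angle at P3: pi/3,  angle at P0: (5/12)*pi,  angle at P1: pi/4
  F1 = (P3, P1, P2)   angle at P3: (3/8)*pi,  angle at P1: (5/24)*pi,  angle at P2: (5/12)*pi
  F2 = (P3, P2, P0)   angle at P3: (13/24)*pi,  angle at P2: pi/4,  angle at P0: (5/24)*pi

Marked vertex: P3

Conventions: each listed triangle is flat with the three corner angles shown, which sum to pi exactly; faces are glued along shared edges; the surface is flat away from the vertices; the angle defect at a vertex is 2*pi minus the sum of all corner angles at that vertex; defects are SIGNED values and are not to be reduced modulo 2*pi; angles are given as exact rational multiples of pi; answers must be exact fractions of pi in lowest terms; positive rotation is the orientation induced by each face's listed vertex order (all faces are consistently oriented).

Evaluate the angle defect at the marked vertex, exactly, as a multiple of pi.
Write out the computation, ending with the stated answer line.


Sum of corner angles at P3: (5/4)*pi
defect = 2*pi - (5/4)*pi

Answer: defect(P3) = (3/4)*pi


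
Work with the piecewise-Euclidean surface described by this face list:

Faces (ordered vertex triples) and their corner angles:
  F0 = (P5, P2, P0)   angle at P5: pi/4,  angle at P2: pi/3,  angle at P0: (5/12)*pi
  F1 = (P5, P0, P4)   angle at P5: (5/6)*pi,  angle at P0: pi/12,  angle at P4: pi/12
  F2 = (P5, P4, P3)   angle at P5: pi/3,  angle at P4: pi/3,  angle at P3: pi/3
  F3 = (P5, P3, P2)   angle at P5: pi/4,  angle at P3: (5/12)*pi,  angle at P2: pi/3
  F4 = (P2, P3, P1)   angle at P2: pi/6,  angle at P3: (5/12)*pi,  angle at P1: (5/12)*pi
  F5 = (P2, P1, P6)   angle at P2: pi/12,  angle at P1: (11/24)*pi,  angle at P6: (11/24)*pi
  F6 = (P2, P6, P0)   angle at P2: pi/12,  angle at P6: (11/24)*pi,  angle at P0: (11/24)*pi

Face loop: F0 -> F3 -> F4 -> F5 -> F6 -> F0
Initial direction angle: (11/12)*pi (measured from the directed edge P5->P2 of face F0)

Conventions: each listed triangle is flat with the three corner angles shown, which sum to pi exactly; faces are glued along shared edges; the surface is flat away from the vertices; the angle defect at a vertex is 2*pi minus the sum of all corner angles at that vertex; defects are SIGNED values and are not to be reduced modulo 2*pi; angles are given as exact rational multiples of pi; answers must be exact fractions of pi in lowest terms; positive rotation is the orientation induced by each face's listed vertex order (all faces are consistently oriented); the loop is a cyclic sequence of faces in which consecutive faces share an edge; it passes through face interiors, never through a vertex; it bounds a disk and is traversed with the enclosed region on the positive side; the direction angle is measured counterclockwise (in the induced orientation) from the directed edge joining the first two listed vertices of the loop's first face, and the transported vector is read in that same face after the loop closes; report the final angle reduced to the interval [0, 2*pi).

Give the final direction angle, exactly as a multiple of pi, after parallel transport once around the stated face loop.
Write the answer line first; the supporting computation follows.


Answer: final direction angle = (23/12)*pi

enclosed vertex P2: corner angles sum to pi, defect = 2*pi - pi = pi
holonomy = initial angle + sum of enclosed defects (mod 2*pi), positive in the induced orientation
final angle = (11/12)*pi + pi = (23/12)*pi (mod 2*pi)


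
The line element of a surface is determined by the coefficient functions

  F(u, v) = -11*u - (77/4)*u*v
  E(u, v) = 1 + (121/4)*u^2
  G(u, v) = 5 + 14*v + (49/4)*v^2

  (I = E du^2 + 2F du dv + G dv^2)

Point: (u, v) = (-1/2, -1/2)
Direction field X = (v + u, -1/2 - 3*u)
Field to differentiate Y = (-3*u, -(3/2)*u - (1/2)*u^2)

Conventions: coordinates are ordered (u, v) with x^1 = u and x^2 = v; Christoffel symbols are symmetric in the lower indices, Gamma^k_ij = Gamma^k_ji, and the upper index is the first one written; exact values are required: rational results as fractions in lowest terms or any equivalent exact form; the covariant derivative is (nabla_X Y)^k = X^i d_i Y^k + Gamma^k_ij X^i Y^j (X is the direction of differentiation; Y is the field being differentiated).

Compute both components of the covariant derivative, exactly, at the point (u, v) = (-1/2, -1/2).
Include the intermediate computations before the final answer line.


E = 137/16, F = 11/16, G = 17/16 at the point
E_u = -121/4, E_v = 0, F_u = -11/8, F_v = 77/8, G_u = 0, G_v = 7/4
EG - F^2 = 69/8;  g^inv = (8/69) * [[17/16, -11/16], [-11/16, 137/16]]
first-kind symbols [ij,l] = (1/2)(d_i g_jl + d_j g_il - d_l g_ij): [uu,u] = E_u/2 = -121/8, [uu,v] = F_u - E_v/2 = -11/8, [uv,u] = E_v/2 = 0, [uv,v] = G_u/2 = 0, [vv,u] = F_v - G_u/2 = 77/8, [vv,v] = G_v/2 = 7/8
Gamma^u_ij = (G*[ij,u] - F*[ij,v])/(EG - F^2), Gamma^v_ij = (E*[ij,v] - F*[ij,u])/(EG - F^2)
Gamma_uuu = -121/69, Gamma_uuv = 0, Gamma_uvv = 77/69, Gamma_vuu = -11/69, Gamma_vuv = 0, Gamma_vvv = 7/69
X = (-1, 1), Y = (3/2, 5/8) at the point

Answer: (nabla_X Y)^u = 3493/552, (nabla_X Y)^v = 719/552


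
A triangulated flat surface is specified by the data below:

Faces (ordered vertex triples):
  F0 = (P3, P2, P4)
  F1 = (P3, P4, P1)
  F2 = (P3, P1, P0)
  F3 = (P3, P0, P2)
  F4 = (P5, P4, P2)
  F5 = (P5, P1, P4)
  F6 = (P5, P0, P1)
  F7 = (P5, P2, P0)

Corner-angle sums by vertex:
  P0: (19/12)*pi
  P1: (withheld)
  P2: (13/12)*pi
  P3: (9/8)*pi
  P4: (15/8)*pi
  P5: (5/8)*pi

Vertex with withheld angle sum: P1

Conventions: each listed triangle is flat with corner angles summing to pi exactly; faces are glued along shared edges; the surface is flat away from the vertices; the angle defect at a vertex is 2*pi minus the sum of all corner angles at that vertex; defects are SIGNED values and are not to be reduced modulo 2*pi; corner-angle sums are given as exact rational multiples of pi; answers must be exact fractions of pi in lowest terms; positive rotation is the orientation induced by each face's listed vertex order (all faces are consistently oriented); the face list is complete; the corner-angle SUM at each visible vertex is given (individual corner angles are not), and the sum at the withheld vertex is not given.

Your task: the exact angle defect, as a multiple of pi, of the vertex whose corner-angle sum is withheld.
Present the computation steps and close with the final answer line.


V = 6, E = 12, F = 8; chi = V - E + F = 2
Gauss-Bonnet: total defect = 2*pi*chi = 4*pi; visible defects sum to (89/24)*pi

Answer: defect(P1) = (7/24)*pi


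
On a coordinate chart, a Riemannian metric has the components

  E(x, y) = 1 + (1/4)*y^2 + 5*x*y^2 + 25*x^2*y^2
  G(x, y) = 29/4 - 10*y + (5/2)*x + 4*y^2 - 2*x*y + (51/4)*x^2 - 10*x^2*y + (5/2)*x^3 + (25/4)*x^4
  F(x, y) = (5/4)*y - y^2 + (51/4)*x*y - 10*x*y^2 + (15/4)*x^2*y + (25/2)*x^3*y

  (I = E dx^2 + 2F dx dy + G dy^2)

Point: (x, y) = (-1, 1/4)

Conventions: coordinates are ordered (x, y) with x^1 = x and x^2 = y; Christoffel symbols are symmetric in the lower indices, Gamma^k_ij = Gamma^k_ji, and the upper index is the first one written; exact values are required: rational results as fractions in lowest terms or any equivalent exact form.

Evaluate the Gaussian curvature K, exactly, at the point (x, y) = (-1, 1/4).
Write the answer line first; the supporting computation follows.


Answer: K = -13312/195223

E = 145/64, F = -9/2, G = 17, EG - F^2 = 1169/64 at the point
E_x = -45/16, E_y = 81/8, F_x = 161/16, F_y = -63/4, G_x = -36, G_y = -16
E_yy = 81/2, F_xy = 151/4, G_xx = 161/2
Compute both Brioschi determinants and normalise by (EG - F^2)^2.
M1 = [[-E_yy/2 + F_xy - G_xx/2, E_x/2, F_x - E_y/2], [F_y - G_x/2, E, F], [G_y/2, F, G]] = [[-91/4, -45/32, 5], [9/4, 145/64, -9/2], [-8, -9/2, 17]]; det M1 = -95329/256
M2 = [[0, E_y/2, G_x/2], [E_y/2, E, F], [G_x/2, F, G]] = [[0, 81/16, -18], [81/16, 145/64, -9/2], [-18, -9/2, 17]]; det M2 = -89505/256
det M1 - det M2 = -91/4; K = -91/4 / (1169/64)^2 = -13312/195223


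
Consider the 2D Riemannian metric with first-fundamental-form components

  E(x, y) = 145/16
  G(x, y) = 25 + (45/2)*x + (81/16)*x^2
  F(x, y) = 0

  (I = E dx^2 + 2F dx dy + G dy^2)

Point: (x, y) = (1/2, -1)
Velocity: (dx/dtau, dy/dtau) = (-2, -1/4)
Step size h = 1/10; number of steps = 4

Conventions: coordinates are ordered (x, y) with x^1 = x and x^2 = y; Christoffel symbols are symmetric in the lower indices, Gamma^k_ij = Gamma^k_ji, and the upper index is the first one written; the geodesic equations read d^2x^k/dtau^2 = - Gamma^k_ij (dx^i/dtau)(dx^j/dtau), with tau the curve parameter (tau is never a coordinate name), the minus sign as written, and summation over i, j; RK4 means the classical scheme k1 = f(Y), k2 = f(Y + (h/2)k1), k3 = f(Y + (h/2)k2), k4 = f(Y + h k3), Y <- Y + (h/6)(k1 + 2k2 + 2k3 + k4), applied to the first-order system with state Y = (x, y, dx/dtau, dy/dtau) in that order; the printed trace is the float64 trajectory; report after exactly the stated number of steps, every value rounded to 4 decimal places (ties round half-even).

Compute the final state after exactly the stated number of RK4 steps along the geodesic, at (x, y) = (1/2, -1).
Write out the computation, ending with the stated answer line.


f(Y) = (dx/dtau, dy/dtau, -Gamma^x_ij Y'^i Y'^j, -Gamma^y_ij Y'^i Y'^j) with the Gammas evaluated at the stage position; h = 0.100000; intermediate values shown to 6 dp
step 0: x = 0.5000, y = -1.0000, dx/dtau = -2.0000, dy/dtau = -0.2500
step 1:
  k1: at (x, y) = (0.500000, -1.000000), (dx/dtau, dy/dtau) = (-2.000000, -0.250000); Gamma_xxx = 0.000000, Gamma_xxy = 0.000000, Gamma_xyy = -1.520690, Gamma_yxx = 0.000000, Gamma_yxy = 0.367347, Gamma_yyy = 0.000000; k1 = (-2.000000, -0.250000, 0.095043, -0.367347)
  k2: at (x, y) = (0.400000, -1.012500), (dx/dtau, dy/dtau) = (-1.995248, -0.268367); Gamma_xxx = 0.000000, Gamma_xxy = 0.000000, Gamma_xyy = -1.464828, Gamma_yxx = 0.000000, Gamma_yxy = 0.381356, Gamma_yyy = 0.000000; k2 = (-1.995248, -0.268367, 0.105498, -0.408401)
  k3: at (x, y) = (0.400238, -1.013418), (dx/dtau, dy/dtau) = (-1.994725, -0.270420); Gamma_xxx = 0.000000, Gamma_xxy = 0.000000, Gamma_xyy = -1.464960, Gamma_yxx = 0.000000, Gamma_yxy = 0.381321, Gamma_yyy = 0.000000; k3 = (-1.994725, -0.270420, 0.107128, -0.411380)
  k4: at (x, y) = (0.300527, -1.027042), (dx/dtau, dy/dtau) = (-1.989287, -0.291138); Gamma_xxx = 0.000000, Gamma_xxy = 0.000000, Gamma_xyy = -1.409260, Gamma_yxx = 0.000000, Gamma_yxy = 0.396393, Gamma_yyy = 0.000000; k4 = (-1.989287, -0.291138, 0.119451, -0.459147)
  Y <- Y + (h/6)(k1 + 2k2 + 2k3 + k4): x = 0.3005, y = -1.0270, dx/dtau = -1.9893, dy/dtau = -0.2911
step 2:
  k1: at (x, y) = (0.300513, -1.026979), (dx/dtau, dy/dtau) = (-1.989338, -0.291101); Gamma_xxx = 0.000000, Gamma_xxy = 0.000000, Gamma_xyy = -1.409252, Gamma_yxx = 0.000000, Gamma_yxy = 0.396395, Gamma_yyy = 0.000000; k1 = (-1.989338, -0.291101, 0.119420, -0.459103)
  k2: at (x, y) = (0.201046, -1.041534), (dx/dtau, dy/dtau) = (-1.983367, -0.314056); Gamma_xxx = 0.000000, Gamma_xxy = 0.000000, Gamma_xyy = -1.353688, Gamma_yxx = 0.000000, Gamma_yxy = 0.412666, Gamma_yyy = 0.000000; k2 = (-1.983367, -0.314056, 0.133516, -0.514090)
  k3: at (x, y) = (0.201344, -1.042681), (dx/dtau, dy/dtau) = (-1.982662, -0.316805); Gamma_xxx = 0.000000, Gamma_xxy = 0.000000, Gamma_xyy = -1.353854, Gamma_yxx = 0.000000, Gamma_yxy = 0.412615, Gamma_yyy = 0.000000; k3 = (-1.982662, -0.316805, 0.135881, -0.518342)
  k4: at (x, y) = (0.102247, -1.058659), (dx/dtau, dy/dtau) = (-1.975749, -0.342935); Gamma_xxx = 0.000000, Gamma_xxy = 0.000000, Gamma_xyy = -1.298496, Gamma_yxx = 0.000000, Gamma_yxy = 0.430206, Gamma_yyy = 0.000000; k4 = (-1.975749, -0.342935, 0.152709, -0.582975)
  Y <- Y + (h/6)(k1 + 2k2 + 2k3 + k4): x = 0.1022, y = -1.0586, dx/dtau = -1.9758, dy/dtau = -0.3429
step 3:
  k1: at (x, y) = (0.102227, -1.058575), (dx/dtau, dy/dtau) = (-1.975822, -0.342883); Gamma_xxx = 0.000000, Gamma_xxy = 0.000000, Gamma_xyy = -1.298485, Gamma_yxx = 0.000000, Gamma_yxy = 0.430209, Gamma_yyy = 0.000000; k1 = (-1.975822, -0.342883, 0.152662, -0.582914)
  k2: at (x, y) = (0.003436, -1.075719), (dx/dtau, dy/dtau) = (-1.968189, -0.372029); Gamma_xxx = 0.000000, Gamma_xxy = 0.000000, Gamma_xyy = -1.243299, Gamma_yxx = 0.000000, Gamma_yxy = 0.449305, Gamma_yyy = 0.000000; k2 = (-1.968189, -0.372029, 0.172079, -0.657984)
  k3: at (x, y) = (0.003818, -1.077176), (dx/dtau, dy/dtau) = (-1.967218, -0.375782); Gamma_xxx = 0.000000, Gamma_xxy = 0.000000, Gamma_xyy = -1.243512, Gamma_yxx = 0.000000, Gamma_yxy = 0.449228, Gamma_yyy = 0.000000; k3 = (-1.967218, -0.375782, 0.175599, -0.664181)
  k4: at (x, y) = (-0.094495, -1.096153), (dx/dtau, dy/dtau) = (-1.958262, -0.409301); Gamma_xxx = 0.000000, Gamma_xxy = 0.000000, Gamma_xyy = -1.188593, Gamma_yxx = 0.000000, Gamma_yxy = 0.469985, Gamma_yyy = 0.000000; k4 = (-1.958262, -0.409301, 0.199122, -0.753404)
  Y <- Y + (h/6)(k1 + 2k2 + 2k3 + k4): x = -0.0945, y = -1.0960, dx/dtau = -1.9584, dy/dtau = -0.4092
step 4:
  k1: at (x, y) = (-0.094521, -1.096038), (dx/dtau, dy/dtau) = (-1.958370, -0.409227); Gamma_xxx = 0.000000, Gamma_xxy = 0.000000, Gamma_xyy = -1.188578, Gamma_yxx = 0.000000, Gamma_yxy = 0.469991, Gamma_yyy = 0.000000; k1 = (-1.958370, -0.409227, 0.199048, -0.753319)
  k2: at (x, y) = (-0.192440, -1.116499), (dx/dtau, dy/dtau) = (-1.948417, -0.446893); Gamma_xxx = 0.000000, Gamma_xxy = 0.000000, Gamma_xyy = -1.133878, Gamma_yxx = 0.000000, Gamma_yxy = 0.492664, Gamma_yyy = 0.000000; k2 = (-1.948417, -0.446893, 0.226451, -0.857959)
  k3: at (x, y) = (-0.191942, -1.118383), (dx/dtau, dy/dtau) = (-1.947047, -0.452125); Gamma_xxx = 0.000000, Gamma_xxy = 0.000000, Gamma_xyy = -1.134156, Gamma_yxx = 0.000000, Gamma_yxy = 0.492543, Gamma_yyy = 0.000000; k3 = (-1.947047, -0.452125, 0.231841, -0.867180)
  k4: at (x, y) = (-0.289226, -1.141251), (dx/dtau, dy/dtau) = (-1.935186, -0.495945); Gamma_xxx = 0.000000, Gamma_xxy = 0.000000, Gamma_xyy = -1.079812, Gamma_yxx = 0.000000, Gamma_yxy = 0.517332, Gamma_yyy = 0.000000; k4 = (-1.935186, -0.495945, 0.265593, -0.993014)
  Y <- Y + (h/6)(k1 + 2k2 + 2k3 + k4): x = -0.2893, y = -1.1411, dx/dtau = -1.9353, dy/dtau = -0.4958

Answer: x = -0.2893, y = -1.1411, dx/dtau = -1.9353, dy/dtau = -0.4958
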